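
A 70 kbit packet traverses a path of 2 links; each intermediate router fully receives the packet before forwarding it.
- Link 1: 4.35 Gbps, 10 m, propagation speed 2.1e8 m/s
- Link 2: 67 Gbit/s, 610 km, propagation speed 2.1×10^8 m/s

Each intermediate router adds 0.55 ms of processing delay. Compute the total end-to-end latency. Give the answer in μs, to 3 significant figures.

L = 70000 bits.
Transmission delays (L/R per hop): 16.092, 1.04478 μs; sum = 17.1367 μs.
Propagation delays (d/s per hop): 0.047619, 2904.76 μs; sum = 2904.81 μs.
Processing at 1 router(s): 1 × 0.55 ms = 550 μs.
End-to-end = 3470 μs.

3470 μs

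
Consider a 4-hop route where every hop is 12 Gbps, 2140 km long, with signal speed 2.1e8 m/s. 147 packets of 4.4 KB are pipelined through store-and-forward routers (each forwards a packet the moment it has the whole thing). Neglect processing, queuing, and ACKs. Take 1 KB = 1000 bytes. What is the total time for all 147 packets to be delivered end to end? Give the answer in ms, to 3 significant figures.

41.2 ms

Per-hop transmission t_tx = L/R = 35200/12000000000 = 0.00293333 ms.
Per-hop propagation t_prop = 2140000/210000000 = 10.1905 ms.
Pipeline fill: first packet needs 4·t_tx to clear all hops; remaining 146 packets each add one t_tx.
Total = (4+147-1)·t_tx + 4·t_prop = 150·0.00293333 + 4·10.1905 = 41.2 ms.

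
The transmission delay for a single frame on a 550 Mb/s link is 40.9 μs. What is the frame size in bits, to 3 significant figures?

L = R × t_tx = 550000000 b/s × 4.09e-05 s = 22495 bits.

22500 bits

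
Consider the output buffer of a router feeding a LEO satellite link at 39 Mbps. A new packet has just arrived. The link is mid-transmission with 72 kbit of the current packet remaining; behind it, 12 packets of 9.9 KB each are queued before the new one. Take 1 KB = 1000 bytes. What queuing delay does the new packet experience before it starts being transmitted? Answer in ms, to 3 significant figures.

26.2 ms

Each queued packet: L/R = 79200/39000000 = 2.03077 ms.
12 queued → 24.3692 ms.
Plus remaining 72000 bits of current packet: 1.84615 ms.
Queuing delay = 26.2 ms.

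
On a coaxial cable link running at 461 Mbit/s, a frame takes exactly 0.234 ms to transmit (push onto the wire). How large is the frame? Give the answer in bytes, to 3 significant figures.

L = R × t_tx = 461000000 b/s × 0.000234 s = 107874 bits.
In bytes: 107874 / 8 = 13500 bytes.

13500 bytes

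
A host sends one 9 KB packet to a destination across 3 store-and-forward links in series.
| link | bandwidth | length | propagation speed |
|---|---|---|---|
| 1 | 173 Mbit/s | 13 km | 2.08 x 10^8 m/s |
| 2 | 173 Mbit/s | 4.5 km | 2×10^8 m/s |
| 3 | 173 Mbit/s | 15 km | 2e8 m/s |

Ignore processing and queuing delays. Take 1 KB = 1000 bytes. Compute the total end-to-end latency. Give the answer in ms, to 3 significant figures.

1.41 ms

L = 72000 bits.
Transmission delay per hop = L/R = 72000/173000000 = 0.416185 ms; 3 hops → 1.24855 ms.
Propagation delays (d/s per hop): 0.0625, 0.0225, 0.075 ms; sum = 0.16 ms.
End-to-end = 1.41 ms.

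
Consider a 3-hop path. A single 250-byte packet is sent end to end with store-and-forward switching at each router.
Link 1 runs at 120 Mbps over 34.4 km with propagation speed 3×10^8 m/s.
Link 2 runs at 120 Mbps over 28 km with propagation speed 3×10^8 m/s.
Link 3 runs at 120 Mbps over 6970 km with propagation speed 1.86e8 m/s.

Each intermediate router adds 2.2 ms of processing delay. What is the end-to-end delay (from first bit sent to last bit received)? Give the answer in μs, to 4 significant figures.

42130 μs

L = 250 × 8 = 2000 bits.
Transmission delay per hop = L/R = 2000/120000000 = 16.6667 μs; 3 hops → 50 μs.
Propagation delays (d/s per hop): 114.667, 93.3333, 37473.1 μs; sum = 37681.1 μs.
Processing at 2 router(s): 2 × 2.2 ms = 4400 μs.
End-to-end = 42130 μs.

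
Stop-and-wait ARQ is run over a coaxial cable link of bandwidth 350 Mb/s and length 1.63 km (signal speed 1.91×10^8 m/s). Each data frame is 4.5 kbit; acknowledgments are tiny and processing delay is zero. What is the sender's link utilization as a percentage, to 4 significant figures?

t_tx = L/R = 4500/350000000 = 1.28571e-05 s.
t_prop = 1630/191000000 = 8.53403e-06 s; RTT = 1.70681e-05 s.
Cycle = t_tx + RTT = 2.99252e-05 s.
Utilization = t_tx / cycle = 1.28571e-05/2.99252e-05 = 42.96 %.

42.96 %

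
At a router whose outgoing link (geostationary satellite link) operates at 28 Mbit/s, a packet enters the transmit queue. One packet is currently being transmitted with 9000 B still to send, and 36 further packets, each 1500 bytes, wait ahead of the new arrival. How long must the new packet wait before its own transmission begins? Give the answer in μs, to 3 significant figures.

18000 μs

Each queued packet: L/R = 12000/28000000 = 428.571 μs.
36 queued → 15428.6 μs.
Plus remaining 72000 bits of current packet: 2571.43 μs.
Queuing delay = 18000 μs.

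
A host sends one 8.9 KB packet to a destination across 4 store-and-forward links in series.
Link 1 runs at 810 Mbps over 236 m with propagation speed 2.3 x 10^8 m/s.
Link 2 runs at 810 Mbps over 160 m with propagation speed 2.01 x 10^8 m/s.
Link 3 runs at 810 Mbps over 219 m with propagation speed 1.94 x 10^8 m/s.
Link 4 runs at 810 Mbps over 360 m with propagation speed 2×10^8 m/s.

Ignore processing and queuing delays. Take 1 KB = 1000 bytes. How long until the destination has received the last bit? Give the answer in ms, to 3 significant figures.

0.356 ms

L = 71200 bits.
Transmission delay per hop = L/R = 71200/810000000 = 0.0879012 ms; 4 hops → 0.351605 ms.
Propagation delays (d/s per hop): 0.00102609, 0.00079602, 0.00112887, 0.0018 ms; sum = 0.00475097 ms.
End-to-end = 0.356 ms.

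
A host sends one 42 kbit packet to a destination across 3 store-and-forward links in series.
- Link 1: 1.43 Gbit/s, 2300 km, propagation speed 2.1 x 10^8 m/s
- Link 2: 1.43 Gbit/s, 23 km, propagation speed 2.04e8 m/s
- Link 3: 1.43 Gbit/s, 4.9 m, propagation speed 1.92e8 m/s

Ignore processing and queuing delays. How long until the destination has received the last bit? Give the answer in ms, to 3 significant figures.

L = 42000 bits.
Transmission delay per hop = L/R = 42000/1430000000 = 0.0293706 ms; 3 hops → 0.0881119 ms.
Propagation delays (d/s per hop): 10.9524, 0.112745, 2.55208e-05 ms; sum = 11.0652 ms.
End-to-end = 11.2 ms.

11.2 ms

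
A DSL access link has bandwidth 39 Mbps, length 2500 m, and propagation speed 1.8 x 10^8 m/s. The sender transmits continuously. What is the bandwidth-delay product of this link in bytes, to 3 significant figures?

67.7 bytes

Propagation delay = 2500 / 180000000 = 1.38889e-05 s.
BDP = R × t_prop = 39000000 × 1.38889e-05 = 541.667 bits.
In bytes: 541.667/8 = 67.7 bytes.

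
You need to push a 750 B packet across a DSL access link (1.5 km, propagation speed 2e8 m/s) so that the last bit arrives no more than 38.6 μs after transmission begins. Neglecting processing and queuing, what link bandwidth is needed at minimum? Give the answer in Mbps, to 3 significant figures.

L = 6000 bits.
Propagation delay = 1500 / 200000000 = 7.5 μs.
Transmission budget = 38.6 − 7.5 = 31.1 μs.
R ≥ L / t_tx = 6000 bits / 3.11e-05 s = 193 Mbps.

193 Mbps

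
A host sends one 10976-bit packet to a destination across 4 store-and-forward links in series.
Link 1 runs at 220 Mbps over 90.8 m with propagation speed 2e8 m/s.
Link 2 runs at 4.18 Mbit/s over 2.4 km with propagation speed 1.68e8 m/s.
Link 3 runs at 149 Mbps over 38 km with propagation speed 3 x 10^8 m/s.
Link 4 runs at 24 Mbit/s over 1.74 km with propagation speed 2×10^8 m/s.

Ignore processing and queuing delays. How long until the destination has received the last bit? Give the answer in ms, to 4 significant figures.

Transmission delays (L/R per hop): 0.0498909, 2.62584, 0.0736644, 0.457333 ms; sum = 3.20673 ms.
Propagation delays (d/s per hop): 0.000454, 0.0142857, 0.126667, 0.0087 ms; sum = 0.150106 ms.
End-to-end = 3.357 ms.

3.357 ms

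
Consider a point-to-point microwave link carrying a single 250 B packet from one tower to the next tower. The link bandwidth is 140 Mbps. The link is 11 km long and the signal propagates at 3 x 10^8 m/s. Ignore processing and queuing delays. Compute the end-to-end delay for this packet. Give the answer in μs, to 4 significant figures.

L = 250 × 8 = 2000 bits.
Transmission delay = L/R = 2000 / 140000000 = 14.2857 μs.
Propagation delay = d/s = 11000 m / 300000000 m/s = 36.6667 μs.
Total = 50.95 μs.

50.95 μs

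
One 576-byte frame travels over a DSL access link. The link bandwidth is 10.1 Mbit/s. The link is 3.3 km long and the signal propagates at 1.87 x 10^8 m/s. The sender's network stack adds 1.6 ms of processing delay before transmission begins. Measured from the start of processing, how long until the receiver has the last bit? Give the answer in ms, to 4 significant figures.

L = 576 × 8 = 4608 bits.
Transmission delay = L/R = 4608 / 10100000 = 0.456238 ms.
Propagation delay = d/s = 3300 m / 187000000 m/s = 0.0176471 ms.
Plus processing delay 1.6 ms = 1.6 ms.
Total = 2.074 ms.

2.074 ms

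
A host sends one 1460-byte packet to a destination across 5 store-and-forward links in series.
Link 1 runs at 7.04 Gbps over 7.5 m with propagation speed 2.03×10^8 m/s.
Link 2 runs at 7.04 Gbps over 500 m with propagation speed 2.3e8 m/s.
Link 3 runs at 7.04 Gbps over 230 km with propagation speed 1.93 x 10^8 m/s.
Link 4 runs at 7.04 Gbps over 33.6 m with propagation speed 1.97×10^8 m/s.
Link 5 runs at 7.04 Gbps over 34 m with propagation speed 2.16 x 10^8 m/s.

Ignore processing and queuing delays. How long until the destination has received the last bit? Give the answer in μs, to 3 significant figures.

L = 1460 × 8 = 11680 bits.
Transmission delay per hop = L/R = 11680/7040000000 = 1.65909 μs; 5 hops → 8.29545 μs.
Propagation delays (d/s per hop): 0.0369458, 2.17391, 1191.71, 0.170558, 0.157407 μs; sum = 1194.25 μs.
End-to-end = 1200 μs.

1200 μs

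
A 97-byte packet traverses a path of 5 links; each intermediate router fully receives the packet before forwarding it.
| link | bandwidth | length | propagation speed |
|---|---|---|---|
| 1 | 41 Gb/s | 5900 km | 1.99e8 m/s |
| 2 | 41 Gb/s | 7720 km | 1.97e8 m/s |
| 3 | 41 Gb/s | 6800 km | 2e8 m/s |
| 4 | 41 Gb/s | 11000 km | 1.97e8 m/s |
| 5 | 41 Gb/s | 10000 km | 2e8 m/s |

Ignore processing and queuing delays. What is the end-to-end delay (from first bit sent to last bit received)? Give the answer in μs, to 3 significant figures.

209000 μs

L = 97 × 8 = 776 bits.
Transmission delay per hop = L/R = 776/41000000000 = 0.0189268 μs; 5 hops → 0.0946341 μs.
Propagation delays (d/s per hop): 29648.2, 39187.8, 34000, 55837.6, 50000 μs; sum = 208674 μs.
End-to-end = 209000 μs.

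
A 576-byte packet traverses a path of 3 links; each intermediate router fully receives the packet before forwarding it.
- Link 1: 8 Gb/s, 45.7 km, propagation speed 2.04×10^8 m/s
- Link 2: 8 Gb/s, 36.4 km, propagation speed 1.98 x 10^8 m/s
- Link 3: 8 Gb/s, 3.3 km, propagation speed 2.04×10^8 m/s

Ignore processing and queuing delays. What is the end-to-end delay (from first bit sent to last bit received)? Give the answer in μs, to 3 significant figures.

426 μs

L = 576 × 8 = 4608 bits.
Transmission delay per hop = L/R = 4608/8000000000 = 0.576 μs; 3 hops → 1.728 μs.
Propagation delays (d/s per hop): 224.02, 183.838, 16.1765 μs; sum = 424.034 μs.
End-to-end = 426 μs.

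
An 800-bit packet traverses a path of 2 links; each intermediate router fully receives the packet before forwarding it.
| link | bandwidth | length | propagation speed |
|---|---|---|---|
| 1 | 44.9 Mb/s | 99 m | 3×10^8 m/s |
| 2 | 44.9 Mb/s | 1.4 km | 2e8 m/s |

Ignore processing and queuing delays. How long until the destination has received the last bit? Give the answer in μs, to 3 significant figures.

Transmission delay per hop = L/R = 800/44900000 = 17.8174 μs; 2 hops → 35.6347 μs.
Propagation delays (d/s per hop): 0.33, 7 μs; sum = 7.33 μs.
End-to-end = 43.0 μs.

43.0 μs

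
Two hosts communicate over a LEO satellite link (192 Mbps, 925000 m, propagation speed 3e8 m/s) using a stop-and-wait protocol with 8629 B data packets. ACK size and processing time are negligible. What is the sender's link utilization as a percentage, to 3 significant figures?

5.51 %

t_tx = L/R = 69032/192000000 = 0.000359542 s.
t_prop = 925000/300000000 = 0.00308333 s; RTT = 0.00616667 s.
Cycle = t_tx + RTT = 0.00652621 s.
Utilization = t_tx / cycle = 0.000359542/0.00652621 = 5.51 %.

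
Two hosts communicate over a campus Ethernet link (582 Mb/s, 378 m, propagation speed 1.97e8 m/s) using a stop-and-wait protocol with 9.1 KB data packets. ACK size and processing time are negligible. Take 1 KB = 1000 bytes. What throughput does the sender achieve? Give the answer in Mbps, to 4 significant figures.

564.7 Mbps

t_tx = L/R = 72800/582000000 = 0.000125086 s.
t_prop = 378/197000000 = 1.91878e-06 s; RTT = 3.83756e-06 s.
Cycle = t_tx + RTT = 0.000128923 s.
Throughput = L / cycle = 72800 / 0.000128923 = 564.7 Mbps.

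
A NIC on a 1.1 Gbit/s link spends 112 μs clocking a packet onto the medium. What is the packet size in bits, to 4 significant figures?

L = R × t_tx = 1100000000 b/s × 0.000112 s = 123200 bits.

123200 bits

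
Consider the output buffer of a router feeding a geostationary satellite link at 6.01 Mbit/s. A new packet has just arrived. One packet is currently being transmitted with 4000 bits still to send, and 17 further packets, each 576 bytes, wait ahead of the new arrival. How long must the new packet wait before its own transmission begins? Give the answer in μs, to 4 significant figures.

Each queued packet: L/R = 4608/6010000 = 766.722 μs.
17 queued → 13034.3 μs.
Plus remaining 4000 bits of current packet: 665.557 μs.
Queuing delay = 13700 μs.

13700 μs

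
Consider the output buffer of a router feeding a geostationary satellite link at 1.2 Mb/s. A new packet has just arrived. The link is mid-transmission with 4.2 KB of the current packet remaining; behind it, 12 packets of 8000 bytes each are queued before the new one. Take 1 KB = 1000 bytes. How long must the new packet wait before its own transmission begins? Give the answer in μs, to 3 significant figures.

Each queued packet: L/R = 64000/1200000 = 53333.3 μs.
12 queued → 640000 μs.
Plus remaining 33600 bits of current packet: 28000 μs.
Queuing delay = 668000 μs.

668000 μs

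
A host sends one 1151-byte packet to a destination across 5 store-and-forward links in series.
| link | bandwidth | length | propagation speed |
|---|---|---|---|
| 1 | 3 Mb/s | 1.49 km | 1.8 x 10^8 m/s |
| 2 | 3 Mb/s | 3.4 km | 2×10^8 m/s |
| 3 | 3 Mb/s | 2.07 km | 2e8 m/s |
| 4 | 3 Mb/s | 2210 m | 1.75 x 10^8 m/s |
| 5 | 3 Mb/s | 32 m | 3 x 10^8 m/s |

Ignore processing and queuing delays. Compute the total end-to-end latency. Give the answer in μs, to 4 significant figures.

L = 1151 × 8 = 9208 bits.
Transmission delay per hop = L/R = 9208/3000000 = 3069.33 μs; 5 hops → 15346.7 μs.
Propagation delays (d/s per hop): 8.27778, 17, 10.35, 12.6286, 0.106667 μs; sum = 48.363 μs.
End-to-end = 15400 μs.

15400 μs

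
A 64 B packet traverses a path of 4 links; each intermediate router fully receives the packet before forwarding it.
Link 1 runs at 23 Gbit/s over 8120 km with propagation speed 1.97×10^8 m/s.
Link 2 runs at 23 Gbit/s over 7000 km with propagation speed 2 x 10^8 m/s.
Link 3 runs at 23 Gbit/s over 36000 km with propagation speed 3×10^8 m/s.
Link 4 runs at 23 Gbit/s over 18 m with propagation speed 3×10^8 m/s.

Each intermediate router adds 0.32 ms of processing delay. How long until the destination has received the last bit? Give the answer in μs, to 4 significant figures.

197200 μs

L = 64 × 8 = 512 bits.
Transmission delay per hop = L/R = 512/23000000000 = 0.0222609 μs; 4 hops → 0.0890435 μs.
Propagation delays (d/s per hop): 41218.3, 35000, 120000, 0.06 μs; sum = 196218 μs.
Processing at 3 router(s): 3 × 0.32 ms = 960 μs.
End-to-end = 197200 μs.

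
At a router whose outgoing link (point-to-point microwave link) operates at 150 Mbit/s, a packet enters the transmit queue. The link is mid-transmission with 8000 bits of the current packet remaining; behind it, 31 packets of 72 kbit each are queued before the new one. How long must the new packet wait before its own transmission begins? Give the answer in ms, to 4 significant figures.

14.93 ms

Each queued packet: L/R = 72000/150000000 = 0.48 ms.
31 queued → 14.88 ms.
Plus remaining 8000 bits of current packet: 0.0533333 ms.
Queuing delay = 14.93 ms.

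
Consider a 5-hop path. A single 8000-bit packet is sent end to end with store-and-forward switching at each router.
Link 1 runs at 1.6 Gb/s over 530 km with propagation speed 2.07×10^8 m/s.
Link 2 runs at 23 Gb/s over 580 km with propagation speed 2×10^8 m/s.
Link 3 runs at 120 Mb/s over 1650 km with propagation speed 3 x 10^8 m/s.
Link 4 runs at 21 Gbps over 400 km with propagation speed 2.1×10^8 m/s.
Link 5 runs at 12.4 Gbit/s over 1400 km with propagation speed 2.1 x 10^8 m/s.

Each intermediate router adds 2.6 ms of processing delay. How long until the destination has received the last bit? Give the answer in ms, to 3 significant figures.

Transmission delays (L/R per hop): 0.005, 0.000347826, 0.0666667, 0.000380952, 0.000645161 ms; sum = 0.0730406 ms.
Propagation delays (d/s per hop): 2.56039, 2.9, 5.5, 1.90476, 6.66667 ms; sum = 19.5318 ms.
Processing at 4 router(s): 4 × 2.6 ms = 10.4 ms.
End-to-end = 30.0 ms.

30.0 ms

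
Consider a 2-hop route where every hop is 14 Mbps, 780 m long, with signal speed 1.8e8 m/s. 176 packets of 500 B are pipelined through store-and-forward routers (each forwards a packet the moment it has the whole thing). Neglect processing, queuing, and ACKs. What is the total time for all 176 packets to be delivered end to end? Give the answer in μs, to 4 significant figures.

Per-hop transmission t_tx = L/R = 4000/14000000 = 285.714 μs.
Per-hop propagation t_prop = 780/180000000 = 4.33333 μs.
Pipeline fill: first packet needs 2·t_tx to clear all hops; remaining 175 packets each add one t_tx.
Total = (2+176-1)·t_tx + 2·t_prop = 177·285.714 + 2·4.33333 = 50580 μs.

50580 μs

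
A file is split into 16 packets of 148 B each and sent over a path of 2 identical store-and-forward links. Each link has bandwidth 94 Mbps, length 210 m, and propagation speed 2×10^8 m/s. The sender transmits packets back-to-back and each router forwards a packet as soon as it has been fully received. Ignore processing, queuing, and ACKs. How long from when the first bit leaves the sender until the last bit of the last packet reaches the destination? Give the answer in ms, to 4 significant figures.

0.2162 ms

Per-hop transmission t_tx = L/R = 1184/94000000 = 0.0125957 ms.
Per-hop propagation t_prop = 210/200000000 = 0.00105 ms.
Pipeline fill: first packet needs 2·t_tx to clear all hops; remaining 15 packets each add one t_tx.
Total = (2+16-1)·t_tx + 2·t_prop = 17·0.0125957 + 2·0.00105 = 0.2162 ms.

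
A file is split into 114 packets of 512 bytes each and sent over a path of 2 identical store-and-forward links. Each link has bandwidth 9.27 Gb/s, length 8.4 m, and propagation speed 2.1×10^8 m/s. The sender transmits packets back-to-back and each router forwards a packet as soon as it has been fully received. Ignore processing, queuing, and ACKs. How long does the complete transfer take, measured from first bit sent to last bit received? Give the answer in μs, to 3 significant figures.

Per-hop transmission t_tx = L/R = 4096/9270000000 = 0.441855 μs.
Per-hop propagation t_prop = 8.4/210000000 = 0.04 μs.
Pipeline fill: first packet needs 2·t_tx to clear all hops; remaining 113 packets each add one t_tx.
Total = (2+114-1)·t_tx + 2·t_prop = 115·0.441855 + 2·0.04 = 50.9 μs.

50.9 μs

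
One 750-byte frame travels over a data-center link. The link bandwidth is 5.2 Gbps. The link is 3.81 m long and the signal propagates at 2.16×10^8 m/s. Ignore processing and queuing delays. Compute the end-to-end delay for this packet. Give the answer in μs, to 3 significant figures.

1.17 μs

L = 750 × 8 = 6000 bits.
Transmission delay = L/R = 6000 / 5200000000 = 1.15385 μs.
Propagation delay = d/s = 3.81 m / 216000000 m/s = 0.0176389 μs.
Total = 1.17 μs.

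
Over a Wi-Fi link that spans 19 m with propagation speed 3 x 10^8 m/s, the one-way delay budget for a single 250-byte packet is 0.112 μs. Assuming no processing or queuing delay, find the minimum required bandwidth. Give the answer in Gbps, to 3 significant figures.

L = 2000 bits.
Propagation delay = 19 / 300000000 = 0.0633333 μs.
Transmission budget = 0.112 − 0.0633333 = 0.0486667 μs.
R ≥ L / t_tx = 2000 bits / 4.86667e-08 s = 41.1 Gbps.

41.1 Gbps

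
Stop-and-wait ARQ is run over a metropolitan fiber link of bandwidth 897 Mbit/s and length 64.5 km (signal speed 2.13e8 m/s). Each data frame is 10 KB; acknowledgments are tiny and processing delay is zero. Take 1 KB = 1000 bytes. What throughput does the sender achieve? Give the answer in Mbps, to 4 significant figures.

t_tx = L/R = 80000/897000000 = 8.91862e-05 s.
t_prop = 64500/213000000 = 0.000302817 s; RTT = 0.000605634 s.
Cycle = t_tx + RTT = 0.00069482 s.
Throughput = L / cycle = 80000 / 0.00069482 = 115.1 Mbps.

115.1 Mbps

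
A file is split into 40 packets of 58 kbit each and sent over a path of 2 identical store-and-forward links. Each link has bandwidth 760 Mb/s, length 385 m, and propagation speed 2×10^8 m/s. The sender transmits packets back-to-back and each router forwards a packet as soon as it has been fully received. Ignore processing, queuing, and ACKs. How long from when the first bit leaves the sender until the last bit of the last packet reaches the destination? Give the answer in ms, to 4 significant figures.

3.133 ms

Per-hop transmission t_tx = L/R = 58000/760000000 = 0.0763158 ms.
Per-hop propagation t_prop = 385/200000000 = 0.001925 ms.
Pipeline fill: first packet needs 2·t_tx to clear all hops; remaining 39 packets each add one t_tx.
Total = (2+40-1)·t_tx + 2·t_prop = 41·0.0763158 + 2·0.001925 = 3.133 ms.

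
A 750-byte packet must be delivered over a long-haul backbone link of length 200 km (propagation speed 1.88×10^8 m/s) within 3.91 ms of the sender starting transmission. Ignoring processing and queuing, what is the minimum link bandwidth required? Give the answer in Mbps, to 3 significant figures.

2.11 Mbps

L = 6000 bits.
Propagation delay = 200000 / 188000000 = 1.06383 ms.
Transmission budget = 3.91 − 1.06383 = 2.84617 ms.
R ≥ L / t_tx = 6000 bits / 0.00284617 s = 2.11 Mbps.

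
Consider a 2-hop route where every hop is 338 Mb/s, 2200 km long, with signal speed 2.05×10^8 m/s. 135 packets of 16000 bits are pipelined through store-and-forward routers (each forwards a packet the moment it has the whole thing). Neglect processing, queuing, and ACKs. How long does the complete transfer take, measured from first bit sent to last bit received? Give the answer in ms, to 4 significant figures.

27.90 ms

Per-hop transmission t_tx = L/R = 16000/338000000 = 0.0473373 ms.
Per-hop propagation t_prop = 2200000/2.05e+08 = 10.7317 ms.
Pipeline fill: first packet needs 2·t_tx to clear all hops; remaining 134 packets each add one t_tx.
Total = (2+135-1)·t_tx + 2·t_prop = 136·0.0473373 + 2·10.7317 = 27.90 ms.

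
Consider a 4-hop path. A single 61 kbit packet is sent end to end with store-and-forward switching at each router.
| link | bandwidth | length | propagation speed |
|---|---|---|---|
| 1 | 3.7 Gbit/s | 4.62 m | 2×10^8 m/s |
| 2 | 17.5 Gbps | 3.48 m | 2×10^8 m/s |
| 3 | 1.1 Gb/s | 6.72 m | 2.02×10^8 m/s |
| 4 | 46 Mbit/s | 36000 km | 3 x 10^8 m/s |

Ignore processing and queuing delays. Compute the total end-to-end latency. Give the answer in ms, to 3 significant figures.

L = 61000 bits.
Transmission delays (L/R per hop): 0.0164865, 0.00348571, 0.0554545, 1.32609 ms; sum = 1.40151 ms.
Propagation delays (d/s per hop): 2.31e-05, 1.74e-05, 3.32673e-05, 120 ms; sum = 120 ms.
End-to-end = 121 ms.

121 ms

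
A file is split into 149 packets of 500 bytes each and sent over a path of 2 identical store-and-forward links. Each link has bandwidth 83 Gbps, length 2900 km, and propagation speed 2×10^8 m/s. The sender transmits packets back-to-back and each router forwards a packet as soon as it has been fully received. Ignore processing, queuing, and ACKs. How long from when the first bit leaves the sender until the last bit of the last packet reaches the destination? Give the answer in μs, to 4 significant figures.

29010 μs

Per-hop transmission t_tx = L/R = 4000/83000000000 = 0.0481928 μs.
Per-hop propagation t_prop = 2900000/200000000 = 14500 μs.
Pipeline fill: first packet needs 2·t_tx to clear all hops; remaining 148 packets each add one t_tx.
Total = (2+149-1)·t_tx + 2·t_prop = 150·0.0481928 + 2·14500 = 29010 μs.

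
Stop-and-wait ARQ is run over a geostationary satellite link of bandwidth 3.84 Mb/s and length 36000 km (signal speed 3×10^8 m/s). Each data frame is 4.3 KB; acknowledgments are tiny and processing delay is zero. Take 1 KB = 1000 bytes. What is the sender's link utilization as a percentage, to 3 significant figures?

3.60 %

t_tx = L/R = 34400/3840000 = 0.00895833 s.
t_prop = 36000000/300000000 = 0.12 s; RTT = 0.24 s.
Cycle = t_tx + RTT = 0.248958 s.
Utilization = t_tx / cycle = 0.00895833/0.248958 = 3.60 %.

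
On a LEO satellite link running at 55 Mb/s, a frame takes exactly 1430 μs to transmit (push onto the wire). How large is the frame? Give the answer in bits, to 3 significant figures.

78700 bits

L = R × t_tx = 55000000 b/s × 0.00143 s = 78650 bits.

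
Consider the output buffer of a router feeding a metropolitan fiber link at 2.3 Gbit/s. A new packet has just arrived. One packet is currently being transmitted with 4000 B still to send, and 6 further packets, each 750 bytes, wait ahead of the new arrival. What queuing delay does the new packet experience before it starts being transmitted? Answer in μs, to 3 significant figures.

29.6 μs

Each queued packet: L/R = 6000/2300000000 = 2.6087 μs.
6 queued → 15.6522 μs.
Plus remaining 32000 bits of current packet: 13.913 μs.
Queuing delay = 29.6 μs.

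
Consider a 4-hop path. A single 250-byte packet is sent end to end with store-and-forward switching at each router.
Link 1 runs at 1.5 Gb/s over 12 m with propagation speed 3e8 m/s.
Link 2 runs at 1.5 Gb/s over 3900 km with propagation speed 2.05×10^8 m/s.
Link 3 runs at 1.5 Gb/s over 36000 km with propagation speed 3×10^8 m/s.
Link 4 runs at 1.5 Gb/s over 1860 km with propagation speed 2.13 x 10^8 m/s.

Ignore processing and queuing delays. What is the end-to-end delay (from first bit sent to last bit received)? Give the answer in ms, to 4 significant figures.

147.8 ms

L = 250 × 8 = 2000 bits.
Transmission delay per hop = L/R = 2000/1500000000 = 0.00133333 ms; 4 hops → 0.00533333 ms.
Propagation delays (d/s per hop): 4e-05, 19.0244, 120, 8.73239 ms; sum = 147.757 ms.
End-to-end = 147.8 ms.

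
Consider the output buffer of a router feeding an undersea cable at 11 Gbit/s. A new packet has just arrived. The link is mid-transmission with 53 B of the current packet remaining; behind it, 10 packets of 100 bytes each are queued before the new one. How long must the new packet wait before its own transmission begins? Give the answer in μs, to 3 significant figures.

0.766 μs

Each queued packet: L/R = 800/11000000000 = 0.0727273 μs.
10 queued → 0.727273 μs.
Plus remaining 424 bits of current packet: 0.0385455 μs.
Queuing delay = 0.766 μs.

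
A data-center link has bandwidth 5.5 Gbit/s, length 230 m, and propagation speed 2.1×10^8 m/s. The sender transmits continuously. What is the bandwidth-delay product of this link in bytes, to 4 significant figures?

753.0 bytes

Propagation delay = 230 / 210000000 = 1.09524e-06 s.
BDP = R × t_prop = 5500000000 × 1.09524e-06 = 6023.81 bits.
In bytes: 6023.81/8 = 753.0 bytes.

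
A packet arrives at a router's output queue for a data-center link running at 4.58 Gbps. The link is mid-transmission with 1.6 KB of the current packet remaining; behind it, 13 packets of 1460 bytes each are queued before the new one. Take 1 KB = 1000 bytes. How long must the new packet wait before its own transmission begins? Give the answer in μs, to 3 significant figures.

Each queued packet: L/R = 11680/4580000000 = 2.55022 μs.
13 queued → 33.1528 μs.
Plus remaining 12800 bits of current packet: 2.79476 μs.
Queuing delay = 35.9 μs.

35.9 μs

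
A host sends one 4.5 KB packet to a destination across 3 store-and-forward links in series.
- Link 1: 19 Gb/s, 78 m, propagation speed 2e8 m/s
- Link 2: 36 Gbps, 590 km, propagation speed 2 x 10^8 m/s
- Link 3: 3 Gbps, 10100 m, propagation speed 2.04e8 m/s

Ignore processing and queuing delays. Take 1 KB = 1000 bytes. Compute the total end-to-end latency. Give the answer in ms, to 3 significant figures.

L = 36000 bits.
Transmission delays (L/R per hop): 0.00189474, 0.001, 0.012 ms; sum = 0.0148947 ms.
Propagation delays (d/s per hop): 0.00039, 2.95, 0.0495098 ms; sum = 2.9999 ms.
End-to-end = 3.01 ms.

3.01 ms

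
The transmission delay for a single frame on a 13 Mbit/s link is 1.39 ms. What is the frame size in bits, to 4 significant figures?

L = R × t_tx = 13000000 b/s × 0.00139 s = 18070 bits.

18070 bits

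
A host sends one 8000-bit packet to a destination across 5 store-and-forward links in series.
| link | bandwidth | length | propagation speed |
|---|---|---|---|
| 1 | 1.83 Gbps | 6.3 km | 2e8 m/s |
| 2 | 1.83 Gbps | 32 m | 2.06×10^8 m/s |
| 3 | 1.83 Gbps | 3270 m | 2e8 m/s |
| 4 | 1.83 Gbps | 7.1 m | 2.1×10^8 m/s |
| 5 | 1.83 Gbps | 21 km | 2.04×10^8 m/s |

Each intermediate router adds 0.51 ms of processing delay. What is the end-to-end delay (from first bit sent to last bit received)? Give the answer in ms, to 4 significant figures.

2.213 ms

Transmission delay per hop = L/R = 8000/1830000000 = 0.00437158 ms; 5 hops → 0.0218579 ms.
Propagation delays (d/s per hop): 0.0315, 0.00015534, 0.01635, 3.38095e-05, 0.102941 ms; sum = 0.15098 ms.
Processing at 4 router(s): 4 × 0.51 ms = 2.04 ms.
End-to-end = 2.213 ms.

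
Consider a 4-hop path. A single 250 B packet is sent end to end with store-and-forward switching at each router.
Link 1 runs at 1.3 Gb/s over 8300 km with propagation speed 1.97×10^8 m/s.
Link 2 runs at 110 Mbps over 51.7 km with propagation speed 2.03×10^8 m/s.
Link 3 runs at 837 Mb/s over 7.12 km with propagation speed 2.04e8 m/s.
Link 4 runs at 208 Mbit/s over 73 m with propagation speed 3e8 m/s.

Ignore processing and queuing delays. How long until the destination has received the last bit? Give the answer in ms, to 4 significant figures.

42.45 ms

L = 250 × 8 = 2000 bits.
Transmission delays (L/R per hop): 0.00153846, 0.0181818, 0.00238949, 0.00961538 ms; sum = 0.0317252 ms.
Propagation delays (d/s per hop): 42.132, 0.25468, 0.034902, 0.000243333 ms; sum = 42.4218 ms.
End-to-end = 42.45 ms.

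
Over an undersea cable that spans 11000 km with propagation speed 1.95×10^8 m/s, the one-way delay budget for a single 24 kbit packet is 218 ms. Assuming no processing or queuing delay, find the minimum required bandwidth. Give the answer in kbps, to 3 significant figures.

Propagation delay = 11000000 / 195000000 = 56.4103 ms.
Transmission budget = 218 − 56.4103 = 161.59 ms.
R ≥ L / t_tx = 24000 bits / 0.16159 s = 149 kbps.

149 kbps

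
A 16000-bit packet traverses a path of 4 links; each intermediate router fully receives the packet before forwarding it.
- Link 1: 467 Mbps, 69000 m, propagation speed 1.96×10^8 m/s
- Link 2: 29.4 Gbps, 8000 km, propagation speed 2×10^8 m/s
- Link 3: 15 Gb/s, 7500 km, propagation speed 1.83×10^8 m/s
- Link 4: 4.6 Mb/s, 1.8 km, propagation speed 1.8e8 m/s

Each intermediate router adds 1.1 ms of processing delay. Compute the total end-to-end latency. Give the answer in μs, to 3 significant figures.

88200 μs

Transmission delays (L/R per hop): 34.2612, 0.544218, 1.06667, 3478.26 μs; sum = 3514.13 μs.
Propagation delays (d/s per hop): 352.041, 40000, 40983.6, 10 μs; sum = 81345.6 μs.
Processing at 3 router(s): 3 × 1.1 ms = 3300 μs.
End-to-end = 88200 μs.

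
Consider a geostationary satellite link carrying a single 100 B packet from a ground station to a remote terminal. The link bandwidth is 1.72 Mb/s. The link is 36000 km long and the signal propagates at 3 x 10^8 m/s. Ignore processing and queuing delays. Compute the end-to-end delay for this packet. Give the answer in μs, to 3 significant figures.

L = 100 × 8 = 800 bits.
Transmission delay = L/R = 800 / 1720000 = 465.116 μs.
Propagation delay = d/s = 36000000 m / 300000000 m/s = 120000 μs.
Total = 120000 μs.

120000 μs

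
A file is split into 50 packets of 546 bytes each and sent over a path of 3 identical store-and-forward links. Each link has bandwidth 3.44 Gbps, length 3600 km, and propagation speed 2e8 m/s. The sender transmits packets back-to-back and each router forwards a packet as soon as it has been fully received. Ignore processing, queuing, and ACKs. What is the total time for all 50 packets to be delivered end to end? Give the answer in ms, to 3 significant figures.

Per-hop transmission t_tx = L/R = 4368/3440000000 = 0.00126977 ms.
Per-hop propagation t_prop = 3600000/200000000 = 18 ms.
Pipeline fill: first packet needs 3·t_tx to clear all hops; remaining 49 packets each add one t_tx.
Total = (3+50-1)·t_tx + 3·t_prop = 52·0.00126977 + 3·18 = 54.1 ms.

54.1 ms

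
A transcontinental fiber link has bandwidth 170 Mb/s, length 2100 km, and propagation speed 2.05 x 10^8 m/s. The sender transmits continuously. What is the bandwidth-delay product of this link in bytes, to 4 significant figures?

Propagation delay = 2100000 / 2.05e+08 = 0.0102439 s.
BDP = R × t_prop = 170000000 × 0.0102439 = 1741460 bits.
In bytes: 1741460/8 = 217700 bytes.

217700 bytes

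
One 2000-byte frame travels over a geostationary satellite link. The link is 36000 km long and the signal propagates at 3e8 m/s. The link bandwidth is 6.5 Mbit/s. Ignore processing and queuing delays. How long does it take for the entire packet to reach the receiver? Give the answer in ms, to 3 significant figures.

122 ms

L = 2000 × 8 = 16000 bits.
Transmission delay = L/R = 16000 / 6500000 = 2.46154 ms.
Propagation delay = d/s = 36000000 m / 300000000 m/s = 120 ms.
Total = 122 ms.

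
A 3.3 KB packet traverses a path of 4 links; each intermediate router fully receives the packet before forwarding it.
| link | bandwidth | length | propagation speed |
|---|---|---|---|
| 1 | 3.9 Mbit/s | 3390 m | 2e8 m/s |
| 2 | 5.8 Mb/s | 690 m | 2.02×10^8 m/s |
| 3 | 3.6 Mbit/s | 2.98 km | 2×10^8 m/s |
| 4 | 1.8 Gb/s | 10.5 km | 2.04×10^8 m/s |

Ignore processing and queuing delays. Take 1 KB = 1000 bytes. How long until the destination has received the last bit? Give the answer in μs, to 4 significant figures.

L = 26400 bits.
Transmission delays (L/R per hop): 6769.23, 4551.72, 7333.33, 14.6667 μs; sum = 18669 μs.
Propagation delays (d/s per hop): 16.95, 3.41584, 14.9, 51.4706 μs; sum = 86.7364 μs.
End-to-end = 18760 μs.

18760 μs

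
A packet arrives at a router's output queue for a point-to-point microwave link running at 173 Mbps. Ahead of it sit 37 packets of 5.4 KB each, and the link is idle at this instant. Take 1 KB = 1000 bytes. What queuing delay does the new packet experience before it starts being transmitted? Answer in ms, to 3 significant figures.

9.24 ms

Each queued packet: L/R = 43200/173000000 = 0.249711 ms.
37 queued → 9.23931 ms.
Queuing delay = 9.24 ms.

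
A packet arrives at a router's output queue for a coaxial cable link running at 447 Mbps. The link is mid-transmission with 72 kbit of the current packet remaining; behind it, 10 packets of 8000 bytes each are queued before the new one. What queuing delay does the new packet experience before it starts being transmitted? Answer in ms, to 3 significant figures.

1.59 ms

Each queued packet: L/R = 64000/447000000 = 0.143177 ms.
10 queued → 1.43177 ms.
Plus remaining 72000 bits of current packet: 0.161074 ms.
Queuing delay = 1.59 ms.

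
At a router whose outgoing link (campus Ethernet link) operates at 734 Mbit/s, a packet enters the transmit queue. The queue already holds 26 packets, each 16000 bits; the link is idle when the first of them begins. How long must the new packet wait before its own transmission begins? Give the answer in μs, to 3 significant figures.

567 μs

Each queued packet: L/R = 16000/734000000 = 21.7984 μs.
26 queued → 566.757 μs.
Queuing delay = 567 μs.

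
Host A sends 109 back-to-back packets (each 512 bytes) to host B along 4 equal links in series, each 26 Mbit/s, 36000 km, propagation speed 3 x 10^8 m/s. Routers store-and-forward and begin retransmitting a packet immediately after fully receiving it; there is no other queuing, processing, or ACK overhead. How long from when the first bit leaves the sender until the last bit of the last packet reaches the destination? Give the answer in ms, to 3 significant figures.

498 ms

Per-hop transmission t_tx = L/R = 4096/26000000 = 0.157538 ms.
Per-hop propagation t_prop = 36000000/300000000 = 120 ms.
Pipeline fill: first packet needs 4·t_tx to clear all hops; remaining 108 packets each add one t_tx.
Total = (4+109-1)·t_tx + 4·t_prop = 112·0.157538 + 4·120 = 498 ms.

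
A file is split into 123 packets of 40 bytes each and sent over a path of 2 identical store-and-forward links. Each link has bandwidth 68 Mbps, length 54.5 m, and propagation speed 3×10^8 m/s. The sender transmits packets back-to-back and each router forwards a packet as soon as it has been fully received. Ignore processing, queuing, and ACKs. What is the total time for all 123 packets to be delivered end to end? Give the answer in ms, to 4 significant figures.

0.5839 ms

Per-hop transmission t_tx = L/R = 320/68000000 = 0.00470588 ms.
Per-hop propagation t_prop = 54.5/300000000 = 0.000181667 ms.
Pipeline fill: first packet needs 2·t_tx to clear all hops; remaining 122 packets each add one t_tx.
Total = (2+123-1)·t_tx + 2·t_prop = 124·0.00470588 + 2·0.000181667 = 0.5839 ms.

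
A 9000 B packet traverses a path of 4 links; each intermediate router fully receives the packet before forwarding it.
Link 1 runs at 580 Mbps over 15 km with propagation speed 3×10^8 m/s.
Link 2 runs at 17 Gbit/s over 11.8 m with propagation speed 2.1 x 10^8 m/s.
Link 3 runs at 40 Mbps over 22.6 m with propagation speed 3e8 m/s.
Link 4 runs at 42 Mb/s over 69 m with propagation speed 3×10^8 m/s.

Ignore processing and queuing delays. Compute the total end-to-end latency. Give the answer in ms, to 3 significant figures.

L = 9000 × 8 = 72000 bits.
Transmission delays (L/R per hop): 0.124138, 0.00423529, 1.8, 1.71429 ms; sum = 3.64266 ms.
Propagation delays (d/s per hop): 0.05, 5.61905e-05, 7.53333e-05, 0.00023 ms; sum = 0.0503615 ms.
End-to-end = 3.69 ms.

3.69 ms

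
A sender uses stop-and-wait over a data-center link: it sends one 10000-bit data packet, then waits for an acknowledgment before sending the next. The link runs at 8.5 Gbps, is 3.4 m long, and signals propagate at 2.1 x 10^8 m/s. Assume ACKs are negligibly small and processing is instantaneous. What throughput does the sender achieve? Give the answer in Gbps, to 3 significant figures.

8.27 Gbps

t_tx = L/R = 10000/8500000000 = 1.17647e-06 s.
t_prop = 3.4/210000000 = 1.61905e-08 s; RTT = 3.2381e-08 s.
Cycle = t_tx + RTT = 1.20885e-06 s.
Throughput = L / cycle = 10000 / 1.20885e-06 = 8.27 Gbps.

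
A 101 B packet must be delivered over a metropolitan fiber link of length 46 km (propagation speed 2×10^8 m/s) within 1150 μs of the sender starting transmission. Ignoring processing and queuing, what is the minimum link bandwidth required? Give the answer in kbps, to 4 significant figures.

L = 808 bits.
Propagation delay = 46000 / 200000000 = 230 μs.
Transmission budget = 1150 − 230 = 920 μs.
R ≥ L / t_tx = 808 bits / 0.00092 s = 878.3 kbps.

878.3 kbps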